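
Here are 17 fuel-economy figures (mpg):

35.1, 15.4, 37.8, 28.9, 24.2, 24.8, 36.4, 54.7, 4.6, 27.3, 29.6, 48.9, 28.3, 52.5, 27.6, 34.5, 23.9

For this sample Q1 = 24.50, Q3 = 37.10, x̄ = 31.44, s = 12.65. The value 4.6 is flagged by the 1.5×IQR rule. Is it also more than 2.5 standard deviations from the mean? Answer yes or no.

no

z = (4.6 − 31.44) / 12.65 = -2.12.
|z| = 2.12 ≤ 2.5.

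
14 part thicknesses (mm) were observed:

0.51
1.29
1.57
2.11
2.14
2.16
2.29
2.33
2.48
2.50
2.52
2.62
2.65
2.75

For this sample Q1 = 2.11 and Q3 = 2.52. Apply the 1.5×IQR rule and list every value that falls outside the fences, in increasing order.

IQR = Q3 − Q1 = 2.52 − 2.11 = 0.41.
Lower fence = Q1 − 1.5·IQR = 2.11 − 0.615 = 1.495.
Upper fence = Q3 + 1.5·IQR = 2.52 + 0.615 = 3.135.
0.51 < 1.495 → outlier.
1.29 < 1.495 → outlier.
All remaining values lie within [1.495, 3.135].

0.51, 1.29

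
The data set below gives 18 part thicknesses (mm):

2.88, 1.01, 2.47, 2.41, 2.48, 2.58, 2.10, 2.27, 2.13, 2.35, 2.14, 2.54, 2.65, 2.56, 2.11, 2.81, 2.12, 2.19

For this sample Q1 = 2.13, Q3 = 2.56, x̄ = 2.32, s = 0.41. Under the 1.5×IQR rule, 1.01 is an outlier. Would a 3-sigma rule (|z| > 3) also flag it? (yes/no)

z = (1.01 − 2.32) / 0.41 = -3.20.
|z| = 3.20 > 3.

yes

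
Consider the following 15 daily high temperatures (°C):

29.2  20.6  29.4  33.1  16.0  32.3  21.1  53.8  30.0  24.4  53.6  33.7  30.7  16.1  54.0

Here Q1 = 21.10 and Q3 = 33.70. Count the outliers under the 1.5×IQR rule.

IQR = 12.60; fences at 21.10 − 18.90 = 2.20 and 33.70 + 18.90 = 52.60.
Outside the cutoffs: 53.6, 53.8, 54.0.

3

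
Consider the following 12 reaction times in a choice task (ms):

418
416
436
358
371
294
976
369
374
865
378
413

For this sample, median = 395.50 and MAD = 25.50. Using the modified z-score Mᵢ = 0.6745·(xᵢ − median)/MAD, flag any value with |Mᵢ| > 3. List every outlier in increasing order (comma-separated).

865, 976

|Mᵢ| > 3 ⇔ |xᵢ − 395.50| > 3·25.50/0.6745 = 113.42.
So outliers lie outside [282.08, 508.92].
865: M = 12.42 → outlier.
976: M = 15.35 → outlier.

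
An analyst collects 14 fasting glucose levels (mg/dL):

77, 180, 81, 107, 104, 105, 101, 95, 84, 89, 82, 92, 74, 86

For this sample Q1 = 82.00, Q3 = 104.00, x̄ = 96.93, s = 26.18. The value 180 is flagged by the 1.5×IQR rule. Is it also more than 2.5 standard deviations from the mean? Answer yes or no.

yes

z = (180 − 96.93) / 26.18 = 3.17.
|z| = 3.17 > 2.5.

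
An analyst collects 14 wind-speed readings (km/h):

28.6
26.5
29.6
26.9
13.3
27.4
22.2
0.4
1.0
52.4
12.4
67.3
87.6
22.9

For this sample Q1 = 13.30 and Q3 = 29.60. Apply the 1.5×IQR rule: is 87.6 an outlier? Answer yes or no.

yes

IQR = Q3 − Q1 = 29.60 − 13.30 = 16.30.
Lower fence = Q1 − 1.5·IQR = 13.30 − 24.45 = -11.15.
Upper fence = Q3 + 1.5·IQR = 29.60 + 24.45 = 54.05.
87.6 lies above the upper fence.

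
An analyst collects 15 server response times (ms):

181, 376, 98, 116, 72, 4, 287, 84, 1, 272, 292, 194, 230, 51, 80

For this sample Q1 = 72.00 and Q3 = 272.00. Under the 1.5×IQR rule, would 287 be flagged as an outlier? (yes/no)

IQR = Q3 − Q1 = 272.00 − 72.00 = 200.00.
Lower fence = Q1 − 1.5·IQR = 72.00 − 300.00 = -228.00.
Upper fence = Q3 + 1.5·IQR = 272.00 + 300.00 = 572.00.
287 lies within [-228.00, 572.00].

no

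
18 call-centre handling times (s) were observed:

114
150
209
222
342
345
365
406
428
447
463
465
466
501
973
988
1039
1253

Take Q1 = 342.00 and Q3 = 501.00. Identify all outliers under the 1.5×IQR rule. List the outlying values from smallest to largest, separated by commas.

IQR = Q3 − Q1 = 501.00 − 342.00 = 159.00.
Lower fence = Q1 − 1.5·IQR = 342.00 − 238.50 = 103.50.
Upper fence = Q3 + 1.5·IQR = 501.00 + 238.50 = 739.50.
973 > 739.50 → outlier.
988 > 739.50 → outlier.
1039 > 739.50 → outlier.
1253 > 739.50 → outlier.
All remaining values lie within [103.50, 739.50].

973, 988, 1039, 1253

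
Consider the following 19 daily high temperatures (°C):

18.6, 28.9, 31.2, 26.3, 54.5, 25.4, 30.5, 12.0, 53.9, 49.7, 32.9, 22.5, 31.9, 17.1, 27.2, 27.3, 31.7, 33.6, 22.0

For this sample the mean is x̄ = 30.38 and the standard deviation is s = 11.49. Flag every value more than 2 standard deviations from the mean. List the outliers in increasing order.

Cutoffs at x̄ ± 2s: 30.38 ± 2·11.49 = [7.40, 53.36].
53.9: z = 2.05, |z| > 2 → outlier.
54.5: z = 2.10, |z| > 2 → outlier.
Every other value lies within [7.40, 53.36].

53.9, 54.5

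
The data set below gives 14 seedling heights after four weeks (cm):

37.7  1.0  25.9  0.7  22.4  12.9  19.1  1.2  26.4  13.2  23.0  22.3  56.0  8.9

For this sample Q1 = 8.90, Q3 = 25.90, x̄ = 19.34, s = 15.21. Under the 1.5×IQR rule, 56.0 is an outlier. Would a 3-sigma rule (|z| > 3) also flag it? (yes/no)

no

z = (56.0 − 19.34) / 15.21 = 2.41.
|z| = 2.41 ≤ 3.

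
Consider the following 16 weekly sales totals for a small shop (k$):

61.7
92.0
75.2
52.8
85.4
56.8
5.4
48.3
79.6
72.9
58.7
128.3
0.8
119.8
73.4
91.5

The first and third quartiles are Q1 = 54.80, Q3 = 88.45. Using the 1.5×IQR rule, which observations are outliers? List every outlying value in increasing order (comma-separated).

0.8

IQR = Q3 − Q1 = 88.45 − 54.80 = 33.65.
Lower fence = Q1 − 1.5·IQR = 54.80 − 50.475 = 4.325.
Upper fence = Q3 + 1.5·IQR = 88.45 + 50.475 = 138.925.
0.8 < 4.325 → outlier.
All remaining values lie within [4.325, 138.925].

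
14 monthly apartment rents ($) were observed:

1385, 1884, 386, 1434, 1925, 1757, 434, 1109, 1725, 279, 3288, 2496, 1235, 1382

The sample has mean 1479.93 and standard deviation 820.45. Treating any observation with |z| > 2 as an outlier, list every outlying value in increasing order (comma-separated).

Cutoffs at x̄ ± 2s: 1479.93 ± 2·820.45 = [-160.97, 3120.83].
3288: z = 2.20, |z| > 2 → outlier.
Every other value lies within [-160.97, 3120.83].

3288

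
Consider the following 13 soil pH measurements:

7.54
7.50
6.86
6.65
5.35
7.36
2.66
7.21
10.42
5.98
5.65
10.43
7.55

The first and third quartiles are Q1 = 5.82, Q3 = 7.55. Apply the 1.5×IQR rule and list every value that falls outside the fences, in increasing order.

2.66, 10.42, 10.43

IQR = Q3 − Q1 = 7.55 − 5.82 = 1.73.
Lower fence = Q1 − 1.5·IQR = 5.82 − 2.595 = 3.225.
Upper fence = Q3 + 1.5·IQR = 7.55 + 2.595 = 10.145.
2.66 < 3.225 → outlier.
10.42 > 10.145 → outlier.
10.43 > 10.145 → outlier.
All remaining values lie within [3.225, 10.145].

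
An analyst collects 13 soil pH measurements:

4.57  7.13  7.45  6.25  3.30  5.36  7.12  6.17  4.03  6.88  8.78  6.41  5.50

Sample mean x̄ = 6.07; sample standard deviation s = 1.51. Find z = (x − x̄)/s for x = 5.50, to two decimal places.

-0.38

z = (5.50 − 6.07) / 1.51 = -0.38.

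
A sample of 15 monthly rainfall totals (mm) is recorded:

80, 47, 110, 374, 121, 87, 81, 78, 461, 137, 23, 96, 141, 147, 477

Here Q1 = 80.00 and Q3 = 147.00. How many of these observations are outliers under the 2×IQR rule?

IQR = 67.00; fences at 80.00 − 134.00 = -54.00 and 147.00 + 134.00 = 281.00.
Outside the cutoffs: 374, 461, 477.

3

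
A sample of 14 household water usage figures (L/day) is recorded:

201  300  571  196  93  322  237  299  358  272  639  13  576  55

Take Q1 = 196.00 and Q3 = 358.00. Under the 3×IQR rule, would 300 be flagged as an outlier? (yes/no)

IQR = Q3 − Q1 = 358.00 − 196.00 = 162.00.
Lower fence = Q1 − 3·IQR = 196.00 − 486.00 = -290.00.
Upper fence = Q3 + 3·IQR = 358.00 + 486.00 = 844.00.
300 lies within [-290.00, 844.00].

no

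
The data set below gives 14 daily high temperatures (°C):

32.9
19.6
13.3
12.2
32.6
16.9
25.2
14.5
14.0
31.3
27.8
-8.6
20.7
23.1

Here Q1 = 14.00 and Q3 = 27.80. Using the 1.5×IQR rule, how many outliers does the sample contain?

IQR = 13.80; fences at 14.00 − 20.70 = -6.70 and 27.80 + 20.70 = 48.50.
Outside the cutoffs: -8.6.

1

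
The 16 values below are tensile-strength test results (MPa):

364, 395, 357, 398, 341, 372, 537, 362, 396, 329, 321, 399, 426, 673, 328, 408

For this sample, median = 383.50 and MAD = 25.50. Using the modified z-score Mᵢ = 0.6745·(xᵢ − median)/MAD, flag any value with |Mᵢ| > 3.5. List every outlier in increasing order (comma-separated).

537, 673

|Mᵢ| > 3.5 ⇔ |xᵢ − 383.50| > 3.5·25.50/0.6745 = 132.32.
So outliers lie outside [251.18, 515.82].
537: M = 4.06 → outlier.
673: M = 7.66 → outlier.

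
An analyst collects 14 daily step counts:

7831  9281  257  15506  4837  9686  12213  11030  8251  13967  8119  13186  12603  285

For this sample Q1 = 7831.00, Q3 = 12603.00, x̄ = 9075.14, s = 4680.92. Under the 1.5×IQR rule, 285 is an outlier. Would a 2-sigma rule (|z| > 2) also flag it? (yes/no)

z = (285 − 9075.14) / 4680.92 = -1.88.
|z| = 1.88 ≤ 2.

no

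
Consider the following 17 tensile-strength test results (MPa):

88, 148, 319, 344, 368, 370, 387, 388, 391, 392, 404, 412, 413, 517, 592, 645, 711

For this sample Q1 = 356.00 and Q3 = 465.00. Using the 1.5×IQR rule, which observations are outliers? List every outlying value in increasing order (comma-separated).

88, 148, 645, 711

IQR = Q3 − Q1 = 465.00 − 356.00 = 109.00.
Lower fence = Q1 − 1.5·IQR = 356.00 − 163.50 = 192.50.
Upper fence = Q3 + 1.5·IQR = 465.00 + 163.50 = 628.50.
88 < 192.50 → outlier.
148 < 192.50 → outlier.
645 > 628.50 → outlier.
711 > 628.50 → outlier.
All remaining values lie within [192.50, 628.50].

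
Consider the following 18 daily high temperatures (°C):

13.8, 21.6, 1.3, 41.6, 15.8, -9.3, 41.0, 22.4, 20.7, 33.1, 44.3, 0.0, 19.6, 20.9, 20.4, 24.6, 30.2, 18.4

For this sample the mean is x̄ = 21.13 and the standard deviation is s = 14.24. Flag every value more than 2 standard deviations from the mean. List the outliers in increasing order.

-9.3

Cutoffs at x̄ ± 2s: 21.13 ± 2·14.24 = [-7.35, 49.61].
-9.3: z = -2.14, |z| > 2 → outlier.
Every other value lies within [-7.35, 49.61].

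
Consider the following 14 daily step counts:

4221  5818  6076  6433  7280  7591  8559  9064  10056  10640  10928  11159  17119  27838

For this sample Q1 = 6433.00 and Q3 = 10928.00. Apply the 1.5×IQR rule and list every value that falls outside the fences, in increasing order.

27838

IQR = Q3 − Q1 = 10928.00 − 6433.00 = 4495.00.
Lower fence = Q1 − 1.5·IQR = 6433.00 − 6742.50 = -309.50.
Upper fence = Q3 + 1.5·IQR = 10928.00 + 6742.50 = 17670.50.
27838 > 17670.50 → outlier.
All remaining values lie within [-309.50, 17670.50].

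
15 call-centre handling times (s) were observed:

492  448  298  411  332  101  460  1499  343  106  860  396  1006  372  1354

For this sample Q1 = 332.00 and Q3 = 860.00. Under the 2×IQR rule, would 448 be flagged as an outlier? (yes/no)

IQR = Q3 − Q1 = 860.00 − 332.00 = 528.00.
Lower fence = Q1 − 2·IQR = 332.00 − 1056.00 = -724.00.
Upper fence = Q3 + 2·IQR = 860.00 + 1056.00 = 1916.00.
448 lies within [-724.00, 1916.00].

no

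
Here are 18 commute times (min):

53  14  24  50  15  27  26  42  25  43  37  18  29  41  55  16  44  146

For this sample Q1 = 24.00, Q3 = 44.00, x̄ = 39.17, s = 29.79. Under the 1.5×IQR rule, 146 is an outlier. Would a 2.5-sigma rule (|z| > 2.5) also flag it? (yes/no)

z = (146 − 39.17) / 29.79 = 3.59.
|z| = 3.59 > 2.5.

yes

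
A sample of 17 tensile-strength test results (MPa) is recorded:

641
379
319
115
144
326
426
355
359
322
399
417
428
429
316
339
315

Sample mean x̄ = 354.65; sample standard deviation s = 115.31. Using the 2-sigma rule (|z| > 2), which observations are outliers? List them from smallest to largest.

115, 641

Cutoffs at x̄ ± 2s: 354.65 ± 2·115.31 = [124.03, 585.27].
115: z = -2.08, |z| > 2 → outlier.
641: z = 2.48, |z| > 2 → outlier.
Every other value lies within [124.03, 585.27].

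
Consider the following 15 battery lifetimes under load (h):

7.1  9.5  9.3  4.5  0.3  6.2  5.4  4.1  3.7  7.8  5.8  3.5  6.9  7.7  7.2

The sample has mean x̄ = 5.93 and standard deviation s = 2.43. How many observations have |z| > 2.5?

Cutoffs: x̄ ± 2.5s = [-0.145, 12.005].
Every value lies within the cutoffs.

0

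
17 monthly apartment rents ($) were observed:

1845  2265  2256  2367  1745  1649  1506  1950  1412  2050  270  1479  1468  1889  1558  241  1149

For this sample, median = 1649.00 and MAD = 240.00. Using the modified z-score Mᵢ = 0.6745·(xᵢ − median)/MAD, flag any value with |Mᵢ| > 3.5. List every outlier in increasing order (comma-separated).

241, 270

|Mᵢ| > 3.5 ⇔ |xᵢ − 1649.00| > 3.5·240.00/0.6745 = 1245.37.
So outliers lie outside [403.63, 2894.37].
241: M = -3.96 → outlier.
270: M = -3.88 → outlier.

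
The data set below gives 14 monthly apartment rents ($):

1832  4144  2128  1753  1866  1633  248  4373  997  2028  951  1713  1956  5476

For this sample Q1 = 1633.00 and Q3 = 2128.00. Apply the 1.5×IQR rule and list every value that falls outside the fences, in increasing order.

248, 4144, 4373, 5476

IQR = Q3 − Q1 = 2128.00 − 1633.00 = 495.00.
Lower fence = Q1 − 1.5·IQR = 1633.00 − 742.50 = 890.50.
Upper fence = Q3 + 1.5·IQR = 2128.00 + 742.50 = 2870.50.
248 < 890.50 → outlier.
4144 > 2870.50 → outlier.
4373 > 2870.50 → outlier.
5476 > 2870.50 → outlier.
All remaining values lie within [890.50, 2870.50].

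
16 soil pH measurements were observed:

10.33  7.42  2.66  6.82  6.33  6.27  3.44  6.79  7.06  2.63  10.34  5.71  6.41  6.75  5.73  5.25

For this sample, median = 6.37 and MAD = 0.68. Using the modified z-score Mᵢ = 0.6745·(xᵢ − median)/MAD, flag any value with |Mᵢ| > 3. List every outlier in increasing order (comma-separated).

2.63, 2.66, 10.33, 10.34

|Mᵢ| > 3 ⇔ |xᵢ − 6.37| > 3·0.68/0.6745 = 3.02.
So outliers lie outside [3.35, 9.39].
2.63: M = -3.71 → outlier.
2.66: M = -3.68 → outlier.
10.33: M = 3.93 → outlier.
10.34: M = 3.94 → outlier.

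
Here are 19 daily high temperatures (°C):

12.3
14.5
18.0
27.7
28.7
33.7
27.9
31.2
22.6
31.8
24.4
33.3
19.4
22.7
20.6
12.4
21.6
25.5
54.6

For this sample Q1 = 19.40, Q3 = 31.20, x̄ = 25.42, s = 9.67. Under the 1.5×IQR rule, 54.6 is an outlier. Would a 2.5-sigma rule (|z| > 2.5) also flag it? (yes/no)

z = (54.6 − 25.42) / 9.67 = 3.02.
|z| = 3.02 > 2.5.

yes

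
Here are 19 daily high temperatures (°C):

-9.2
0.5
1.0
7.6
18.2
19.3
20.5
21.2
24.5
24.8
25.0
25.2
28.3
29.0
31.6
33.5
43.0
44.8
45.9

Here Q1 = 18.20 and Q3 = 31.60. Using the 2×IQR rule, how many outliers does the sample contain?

IQR = 13.40; fences at 18.20 − 26.80 = -8.60 and 31.60 + 26.80 = 58.40.
Outside the cutoffs: -9.2.

1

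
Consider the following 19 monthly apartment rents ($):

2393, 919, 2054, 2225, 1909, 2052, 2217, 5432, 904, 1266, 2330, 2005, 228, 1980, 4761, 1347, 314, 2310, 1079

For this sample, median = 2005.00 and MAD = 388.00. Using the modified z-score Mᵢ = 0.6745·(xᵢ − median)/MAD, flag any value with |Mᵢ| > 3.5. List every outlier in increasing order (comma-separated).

|Mᵢ| > 3.5 ⇔ |xᵢ − 2005.00| > 3.5·388.00/0.6745 = 2013.34.
So outliers lie outside [-8.34, 4018.34].
4761: M = 4.79 → outlier.
5432: M = 5.96 → outlier.

4761, 5432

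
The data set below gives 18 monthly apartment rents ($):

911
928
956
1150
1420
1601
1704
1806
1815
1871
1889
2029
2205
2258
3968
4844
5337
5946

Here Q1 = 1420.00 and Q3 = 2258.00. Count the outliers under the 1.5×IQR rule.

IQR = 838.00; fences at 1420.00 − 1257.00 = 163.00 and 2258.00 + 1257.00 = 3515.00.
Outside the cutoffs: 3968, 4844, 5337, 5946.

4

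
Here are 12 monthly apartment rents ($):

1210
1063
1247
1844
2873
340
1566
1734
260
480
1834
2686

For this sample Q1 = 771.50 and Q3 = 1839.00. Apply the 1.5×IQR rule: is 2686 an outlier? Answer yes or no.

IQR = Q3 − Q1 = 1839.00 − 771.50 = 1067.50.
Lower fence = Q1 − 1.5·IQR = 771.50 − 1601.25 = -829.75.
Upper fence = Q3 + 1.5·IQR = 1839.00 + 1601.25 = 3440.25.
2686 lies within [-829.75, 3440.25].

no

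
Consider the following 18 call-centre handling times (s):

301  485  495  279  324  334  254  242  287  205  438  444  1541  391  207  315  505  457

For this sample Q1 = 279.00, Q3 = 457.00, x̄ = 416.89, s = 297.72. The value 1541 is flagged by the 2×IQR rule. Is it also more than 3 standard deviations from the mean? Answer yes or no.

z = (1541 − 416.89) / 297.72 = 3.78.
|z| = 3.78 > 3.

yes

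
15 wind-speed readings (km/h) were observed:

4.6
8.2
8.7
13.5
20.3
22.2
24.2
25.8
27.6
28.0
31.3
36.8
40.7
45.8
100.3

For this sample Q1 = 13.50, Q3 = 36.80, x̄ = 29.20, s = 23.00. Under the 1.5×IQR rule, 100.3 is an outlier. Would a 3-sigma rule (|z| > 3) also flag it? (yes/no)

z = (100.3 − 29.20) / 23.00 = 3.09.
|z| = 3.09 > 3.

yes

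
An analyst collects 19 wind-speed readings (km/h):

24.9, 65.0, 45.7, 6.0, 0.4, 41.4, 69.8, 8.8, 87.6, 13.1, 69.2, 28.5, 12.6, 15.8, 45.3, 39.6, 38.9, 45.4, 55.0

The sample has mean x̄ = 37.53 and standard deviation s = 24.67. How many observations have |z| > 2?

1

Cutoffs: x̄ ± 2s = [-11.81, 86.87].
Outside the cutoffs: 87.6.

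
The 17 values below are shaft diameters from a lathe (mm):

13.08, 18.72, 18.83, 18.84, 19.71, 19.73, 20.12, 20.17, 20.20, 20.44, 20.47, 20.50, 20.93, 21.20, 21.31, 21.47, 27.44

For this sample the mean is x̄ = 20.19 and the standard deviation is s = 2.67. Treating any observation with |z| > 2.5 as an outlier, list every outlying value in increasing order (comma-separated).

Cutoffs at x̄ ± 2.5s: 20.19 ± 2.5·2.67 = [13.515, 26.865].
13.08: z = -2.66, |z| > 2.5 → outlier.
27.44: z = 2.72, |z| > 2.5 → outlier.
Every other value lies within [13.515, 26.865].

13.08, 27.44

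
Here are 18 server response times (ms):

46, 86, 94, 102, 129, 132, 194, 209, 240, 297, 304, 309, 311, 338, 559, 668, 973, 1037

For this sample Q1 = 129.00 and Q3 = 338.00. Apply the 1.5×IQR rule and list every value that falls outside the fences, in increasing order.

668, 973, 1037

IQR = Q3 − Q1 = 338.00 − 129.00 = 209.00.
Lower fence = Q1 − 1.5·IQR = 129.00 − 313.50 = -184.50.
Upper fence = Q3 + 1.5·IQR = 338.00 + 313.50 = 651.50.
668 > 651.50 → outlier.
973 > 651.50 → outlier.
1037 > 651.50 → outlier.
All remaining values lie within [-184.50, 651.50].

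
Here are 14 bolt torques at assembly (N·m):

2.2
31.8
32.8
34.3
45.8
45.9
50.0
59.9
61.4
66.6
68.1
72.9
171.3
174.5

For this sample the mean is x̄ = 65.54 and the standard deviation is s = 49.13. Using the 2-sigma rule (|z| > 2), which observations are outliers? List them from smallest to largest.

Cutoffs at x̄ ± 2s: 65.54 ± 2·49.13 = [-32.72, 163.80].
171.3: z = 2.15, |z| > 2 → outlier.
174.5: z = 2.22, |z| > 2 → outlier.
Every other value lies within [-32.72, 163.80].

171.3, 174.5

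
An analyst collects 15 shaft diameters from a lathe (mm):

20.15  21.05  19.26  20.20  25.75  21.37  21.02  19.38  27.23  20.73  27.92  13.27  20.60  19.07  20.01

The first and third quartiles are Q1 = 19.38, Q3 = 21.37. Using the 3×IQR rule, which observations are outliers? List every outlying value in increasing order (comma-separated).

13.27, 27.92

IQR = Q3 − Q1 = 21.37 − 19.38 = 1.99.
Lower fence = Q1 − 3·IQR = 19.38 − 5.97 = 13.41.
Upper fence = Q3 + 3·IQR = 21.37 + 5.97 = 27.34.
13.27 < 13.41 → outlier.
27.92 > 27.34 → outlier.
All remaining values lie within [13.41, 27.34].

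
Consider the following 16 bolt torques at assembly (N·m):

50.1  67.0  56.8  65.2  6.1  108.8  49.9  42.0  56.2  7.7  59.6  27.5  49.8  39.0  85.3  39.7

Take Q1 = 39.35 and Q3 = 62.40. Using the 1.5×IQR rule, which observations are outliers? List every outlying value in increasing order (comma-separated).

IQR = Q3 − Q1 = 62.40 − 39.35 = 23.05.
Lower fence = Q1 − 1.5·IQR = 39.35 − 34.575 = 4.775.
Upper fence = Q3 + 1.5·IQR = 62.40 + 34.575 = 96.975.
108.8 > 96.975 → outlier.
All remaining values lie within [4.775, 96.975].

108.8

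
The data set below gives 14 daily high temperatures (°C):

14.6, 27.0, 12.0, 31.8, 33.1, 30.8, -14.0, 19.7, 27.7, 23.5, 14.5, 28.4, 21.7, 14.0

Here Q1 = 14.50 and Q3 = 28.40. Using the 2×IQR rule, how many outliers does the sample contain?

IQR = 13.90; fences at 14.50 − 27.80 = -13.30 and 28.40 + 27.80 = 56.20.
Outside the cutoffs: -14.0.

1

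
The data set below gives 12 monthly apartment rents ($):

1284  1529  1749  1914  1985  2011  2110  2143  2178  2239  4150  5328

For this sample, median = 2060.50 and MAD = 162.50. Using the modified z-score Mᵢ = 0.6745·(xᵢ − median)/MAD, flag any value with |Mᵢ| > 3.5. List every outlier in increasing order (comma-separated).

|Mᵢ| > 3.5 ⇔ |xᵢ − 2060.50| > 3.5·162.50/0.6745 = 843.22.
So outliers lie outside [1217.28, 2903.72].
4150: M = 8.67 → outlier.
5328: M = 13.56 → outlier.

4150, 5328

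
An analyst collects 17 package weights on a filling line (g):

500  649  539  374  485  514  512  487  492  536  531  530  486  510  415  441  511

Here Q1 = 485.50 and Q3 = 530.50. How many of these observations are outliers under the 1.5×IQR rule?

3

IQR = 45.00; fences at 485.50 − 67.50 = 418.00 and 530.50 + 67.50 = 598.00.
Outside the cutoffs: 374, 415, 649.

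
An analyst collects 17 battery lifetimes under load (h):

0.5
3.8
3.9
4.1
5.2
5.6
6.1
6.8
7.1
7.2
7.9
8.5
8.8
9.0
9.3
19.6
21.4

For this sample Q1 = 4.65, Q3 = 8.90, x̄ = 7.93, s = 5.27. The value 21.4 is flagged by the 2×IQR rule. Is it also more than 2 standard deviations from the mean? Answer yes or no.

yes

z = (21.4 − 7.93) / 5.27 = 2.56.
|z| = 2.56 > 2.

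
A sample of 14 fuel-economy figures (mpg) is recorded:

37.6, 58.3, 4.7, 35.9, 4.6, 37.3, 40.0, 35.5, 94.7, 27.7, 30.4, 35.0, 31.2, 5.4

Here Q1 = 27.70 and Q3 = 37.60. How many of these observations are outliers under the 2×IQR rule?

5

IQR = 9.90; fences at 27.70 − 19.80 = 7.90 and 37.60 + 19.80 = 57.40.
Outside the cutoffs: 4.6, 4.7, 5.4, 58.3, 94.7.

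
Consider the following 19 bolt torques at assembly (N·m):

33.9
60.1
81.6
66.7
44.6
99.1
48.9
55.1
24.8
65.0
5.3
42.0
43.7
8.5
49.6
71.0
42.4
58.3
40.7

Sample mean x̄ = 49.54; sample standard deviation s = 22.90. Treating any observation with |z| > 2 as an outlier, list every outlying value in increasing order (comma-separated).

99.1

Cutoffs at x̄ ± 2s: 49.54 ± 2·22.90 = [3.74, 95.34].
99.1: z = 2.16, |z| > 2 → outlier.
Every other value lies within [3.74, 95.34].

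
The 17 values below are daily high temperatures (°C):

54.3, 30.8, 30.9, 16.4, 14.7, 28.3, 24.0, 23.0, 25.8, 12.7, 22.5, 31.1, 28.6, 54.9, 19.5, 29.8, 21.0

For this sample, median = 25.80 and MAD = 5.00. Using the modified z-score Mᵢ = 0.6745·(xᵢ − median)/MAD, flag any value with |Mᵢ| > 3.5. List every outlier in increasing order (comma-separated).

|Mᵢ| > 3.5 ⇔ |xᵢ − 25.80| > 3.5·5.00/0.6745 = 25.95.
So outliers lie outside [-0.15, 51.75].
54.3: M = 3.84 → outlier.
54.9: M = 3.93 → outlier.

54.3, 54.9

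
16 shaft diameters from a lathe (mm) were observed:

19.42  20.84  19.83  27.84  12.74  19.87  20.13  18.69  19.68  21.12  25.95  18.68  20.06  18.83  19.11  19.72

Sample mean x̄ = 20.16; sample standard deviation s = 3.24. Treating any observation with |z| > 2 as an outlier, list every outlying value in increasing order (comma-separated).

12.74, 27.84

Cutoffs at x̄ ± 2s: 20.16 ± 2·3.24 = [13.68, 26.64].
12.74: z = -2.29, |z| > 2 → outlier.
27.84: z = 2.37, |z| > 2 → outlier.
Every other value lies within [13.68, 26.64].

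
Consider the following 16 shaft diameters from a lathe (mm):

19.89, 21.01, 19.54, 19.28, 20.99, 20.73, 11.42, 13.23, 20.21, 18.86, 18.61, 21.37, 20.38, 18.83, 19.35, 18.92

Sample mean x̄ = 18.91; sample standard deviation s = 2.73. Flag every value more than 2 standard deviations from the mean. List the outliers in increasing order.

11.42, 13.23

Cutoffs at x̄ ± 2s: 18.91 ± 2·2.73 = [13.45, 24.37].
11.42: z = -2.74, |z| > 2 → outlier.
13.23: z = -2.08, |z| > 2 → outlier.
Every other value lies within [13.45, 24.37].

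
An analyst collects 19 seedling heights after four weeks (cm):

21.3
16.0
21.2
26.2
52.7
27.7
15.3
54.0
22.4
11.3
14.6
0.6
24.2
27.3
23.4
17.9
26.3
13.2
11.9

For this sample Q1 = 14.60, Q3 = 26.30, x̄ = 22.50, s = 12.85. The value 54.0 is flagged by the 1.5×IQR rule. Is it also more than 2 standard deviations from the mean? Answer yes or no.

z = (54.0 − 22.50) / 12.85 = 2.45.
|z| = 2.45 > 2.

yes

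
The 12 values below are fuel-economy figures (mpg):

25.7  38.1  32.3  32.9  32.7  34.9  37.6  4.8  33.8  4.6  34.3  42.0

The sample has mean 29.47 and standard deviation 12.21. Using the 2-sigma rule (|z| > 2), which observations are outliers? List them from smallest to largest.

4.6, 4.8

Cutoffs at x̄ ± 2s: 29.47 ± 2·12.21 = [5.05, 53.89].
4.6: z = -2.04, |z| > 2 → outlier.
4.8: z = -2.02, |z| > 2 → outlier.
Every other value lies within [5.05, 53.89].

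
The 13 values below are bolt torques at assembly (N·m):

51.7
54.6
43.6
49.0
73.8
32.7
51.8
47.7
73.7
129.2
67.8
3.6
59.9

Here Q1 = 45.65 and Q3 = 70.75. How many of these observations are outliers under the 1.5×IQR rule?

IQR = 25.10; fences at 45.65 − 37.65 = 8.00 and 70.75 + 37.65 = 108.40.
Outside the cutoffs: 3.6, 129.2.

2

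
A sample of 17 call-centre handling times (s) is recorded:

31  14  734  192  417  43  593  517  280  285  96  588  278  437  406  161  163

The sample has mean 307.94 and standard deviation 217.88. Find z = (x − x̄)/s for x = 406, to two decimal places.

0.45

z = (406 − 307.94) / 217.88 = 0.45.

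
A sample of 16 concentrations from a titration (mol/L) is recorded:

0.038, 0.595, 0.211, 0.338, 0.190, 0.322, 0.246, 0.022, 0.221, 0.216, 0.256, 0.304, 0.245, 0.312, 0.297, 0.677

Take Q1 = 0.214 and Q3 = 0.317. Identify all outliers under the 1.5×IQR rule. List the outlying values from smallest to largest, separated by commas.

IQR = Q3 − Q1 = 0.317 − 0.214 = 0.103.
Lower fence = Q1 − 1.5·IQR = 0.214 − 0.1545 = 0.0595.
Upper fence = Q3 + 1.5·IQR = 0.317 + 0.1545 = 0.4715.
0.022 < 0.0595 → outlier.
0.038 < 0.0595 → outlier.
0.595 > 0.4715 → outlier.
0.677 > 0.4715 → outlier.
All remaining values lie within [0.0595, 0.4715].

0.022, 0.038, 0.595, 0.677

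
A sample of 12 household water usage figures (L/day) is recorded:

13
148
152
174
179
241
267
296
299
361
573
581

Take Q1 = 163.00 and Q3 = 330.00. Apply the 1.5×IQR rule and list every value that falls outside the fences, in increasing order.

581

IQR = Q3 − Q1 = 330.00 − 163.00 = 167.00.
Lower fence = Q1 − 1.5·IQR = 163.00 − 250.50 = -87.50.
Upper fence = Q3 + 1.5·IQR = 330.00 + 250.50 = 580.50.
581 > 580.50 → outlier.
All remaining values lie within [-87.50, 580.50].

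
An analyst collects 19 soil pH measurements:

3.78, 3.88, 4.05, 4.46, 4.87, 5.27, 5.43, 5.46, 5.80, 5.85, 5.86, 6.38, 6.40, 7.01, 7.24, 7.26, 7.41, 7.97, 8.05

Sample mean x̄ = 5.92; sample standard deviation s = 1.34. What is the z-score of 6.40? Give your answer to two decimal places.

z = (6.40 − 5.92) / 1.34 = 0.36.

0.36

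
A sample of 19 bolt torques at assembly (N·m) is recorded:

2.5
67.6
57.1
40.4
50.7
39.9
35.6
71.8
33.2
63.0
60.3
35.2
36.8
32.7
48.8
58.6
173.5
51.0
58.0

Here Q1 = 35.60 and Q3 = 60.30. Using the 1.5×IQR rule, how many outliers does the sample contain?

IQR = 24.70; fences at 35.60 − 37.05 = -1.45 and 60.30 + 37.05 = 97.35.
Outside the cutoffs: 173.5.

1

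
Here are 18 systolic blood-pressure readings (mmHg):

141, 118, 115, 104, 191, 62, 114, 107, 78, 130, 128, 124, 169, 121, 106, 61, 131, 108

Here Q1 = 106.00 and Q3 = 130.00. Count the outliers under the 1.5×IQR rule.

4

IQR = 24.00; fences at 106.00 − 36.00 = 70.00 and 130.00 + 36.00 = 166.00.
Outside the cutoffs: 61, 62, 169, 191.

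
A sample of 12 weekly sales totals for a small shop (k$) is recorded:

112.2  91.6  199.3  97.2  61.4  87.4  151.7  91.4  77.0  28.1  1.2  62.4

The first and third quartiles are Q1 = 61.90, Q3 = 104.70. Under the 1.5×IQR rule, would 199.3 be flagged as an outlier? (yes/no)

IQR = Q3 − Q1 = 104.70 − 61.90 = 42.80.
Lower fence = Q1 − 1.5·IQR = 61.90 − 64.20 = -2.30.
Upper fence = Q3 + 1.5·IQR = 104.70 + 64.20 = 168.90.
199.3 lies above the upper fence.

yes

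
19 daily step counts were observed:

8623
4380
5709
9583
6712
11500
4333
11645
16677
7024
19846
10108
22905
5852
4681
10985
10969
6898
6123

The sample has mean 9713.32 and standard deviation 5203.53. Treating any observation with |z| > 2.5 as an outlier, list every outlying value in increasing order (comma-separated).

22905

Cutoffs at x̄ ± 2.5s: 9713.32 ± 2.5·5203.53 = [-3295.505, 22722.145].
22905: z = 2.54, |z| > 2.5 → outlier.
Every other value lies within [-3295.505, 22722.145].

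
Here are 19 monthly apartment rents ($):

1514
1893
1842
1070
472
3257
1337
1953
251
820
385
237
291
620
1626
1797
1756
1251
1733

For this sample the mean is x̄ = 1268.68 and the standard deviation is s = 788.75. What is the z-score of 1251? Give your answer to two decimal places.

z = (1251 − 1268.68) / 788.75 = -0.02.

-0.02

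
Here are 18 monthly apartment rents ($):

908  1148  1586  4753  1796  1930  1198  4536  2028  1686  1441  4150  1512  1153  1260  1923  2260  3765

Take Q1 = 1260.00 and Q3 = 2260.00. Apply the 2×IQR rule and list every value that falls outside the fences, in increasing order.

4536, 4753

IQR = Q3 − Q1 = 2260.00 − 1260.00 = 1000.00.
Lower fence = Q1 − 2·IQR = 1260.00 − 2000.00 = -740.00.
Upper fence = Q3 + 2·IQR = 2260.00 + 2000.00 = 4260.00.
4536 > 4260.00 → outlier.
4753 > 4260.00 → outlier.
All remaining values lie within [-740.00, 4260.00].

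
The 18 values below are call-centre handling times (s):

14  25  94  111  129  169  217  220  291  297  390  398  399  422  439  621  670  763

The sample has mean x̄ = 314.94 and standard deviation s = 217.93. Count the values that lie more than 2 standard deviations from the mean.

Cutoffs: x̄ ± 2s = [-120.92, 750.80].
Outside the cutoffs: 763.

1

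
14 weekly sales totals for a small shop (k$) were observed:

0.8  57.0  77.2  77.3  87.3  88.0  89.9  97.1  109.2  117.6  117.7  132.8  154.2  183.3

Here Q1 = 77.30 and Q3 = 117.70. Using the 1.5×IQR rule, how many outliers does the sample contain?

2

IQR = 40.40; fences at 77.30 − 60.60 = 16.70 and 117.70 + 60.60 = 178.30.
Outside the cutoffs: 0.8, 183.3.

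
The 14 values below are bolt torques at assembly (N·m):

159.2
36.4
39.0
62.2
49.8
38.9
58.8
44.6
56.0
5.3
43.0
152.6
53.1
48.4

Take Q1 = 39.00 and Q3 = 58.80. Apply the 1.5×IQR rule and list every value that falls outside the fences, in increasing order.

5.3, 152.6, 159.2

IQR = Q3 − Q1 = 58.80 − 39.00 = 19.80.
Lower fence = Q1 − 1.5·IQR = 39.00 − 29.70 = 9.30.
Upper fence = Q3 + 1.5·IQR = 58.80 + 29.70 = 88.50.
5.3 < 9.30 → outlier.
152.6 > 88.50 → outlier.
159.2 > 88.50 → outlier.
All remaining values lie within [9.30, 88.50].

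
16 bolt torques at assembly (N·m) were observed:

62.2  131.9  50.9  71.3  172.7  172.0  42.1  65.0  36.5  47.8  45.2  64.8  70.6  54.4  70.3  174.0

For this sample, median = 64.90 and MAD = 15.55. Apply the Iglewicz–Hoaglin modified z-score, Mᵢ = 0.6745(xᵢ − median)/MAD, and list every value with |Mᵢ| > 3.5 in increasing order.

172.0, 172.7, 174.0

|Mᵢ| > 3.5 ⇔ |xᵢ − 64.90| > 3.5·15.55/0.6745 = 80.69.
So outliers lie outside [-15.79, 145.59].
172.0: M = 4.65 → outlier.
172.7: M = 4.68 → outlier.
174.0: M = 4.73 → outlier.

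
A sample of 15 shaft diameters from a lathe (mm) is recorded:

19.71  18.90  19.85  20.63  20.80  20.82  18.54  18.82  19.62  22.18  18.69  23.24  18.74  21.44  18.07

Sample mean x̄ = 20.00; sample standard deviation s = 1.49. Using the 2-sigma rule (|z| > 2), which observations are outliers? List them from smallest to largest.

23.24

Cutoffs at x̄ ± 2s: 20.00 ± 2·1.49 = [17.02, 22.98].
23.24: z = 2.17, |z| > 2 → outlier.
Every other value lies within [17.02, 22.98].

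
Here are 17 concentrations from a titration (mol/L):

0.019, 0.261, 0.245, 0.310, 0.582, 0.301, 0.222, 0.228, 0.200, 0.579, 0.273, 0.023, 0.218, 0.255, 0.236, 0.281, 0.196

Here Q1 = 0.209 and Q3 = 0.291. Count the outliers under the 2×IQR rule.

4

IQR = 0.082; fences at 0.209 − 0.164 = 0.045 and 0.291 + 0.164 = 0.455.
Outside the cutoffs: 0.019, 0.023, 0.579, 0.582.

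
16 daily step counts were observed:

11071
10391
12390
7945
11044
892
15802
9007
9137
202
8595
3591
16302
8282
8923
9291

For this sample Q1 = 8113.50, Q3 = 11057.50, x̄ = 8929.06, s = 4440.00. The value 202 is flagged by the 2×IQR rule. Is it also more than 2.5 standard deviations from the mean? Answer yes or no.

z = (202 − 8929.06) / 4440.00 = -1.97.
|z| = 1.97 ≤ 2.5.

no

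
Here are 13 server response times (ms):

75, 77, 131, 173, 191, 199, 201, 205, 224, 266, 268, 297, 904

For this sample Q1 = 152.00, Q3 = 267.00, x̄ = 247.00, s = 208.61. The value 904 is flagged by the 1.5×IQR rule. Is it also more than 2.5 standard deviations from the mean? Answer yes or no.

yes

z = (904 − 247.00) / 208.61 = 3.15.
|z| = 3.15 > 2.5.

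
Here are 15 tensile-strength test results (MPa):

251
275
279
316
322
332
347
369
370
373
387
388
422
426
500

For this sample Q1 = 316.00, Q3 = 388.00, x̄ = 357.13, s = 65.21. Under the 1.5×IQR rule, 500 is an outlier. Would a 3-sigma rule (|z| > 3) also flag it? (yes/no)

z = (500 − 357.13) / 65.21 = 2.19.
|z| = 2.19 ≤ 3.

no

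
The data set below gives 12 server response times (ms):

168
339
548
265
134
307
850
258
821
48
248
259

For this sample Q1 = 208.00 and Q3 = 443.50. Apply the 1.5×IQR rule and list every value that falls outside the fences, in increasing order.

821, 850

IQR = Q3 − Q1 = 443.50 − 208.00 = 235.50.
Lower fence = Q1 − 1.5·IQR = 208.00 − 353.25 = -145.25.
Upper fence = Q3 + 1.5·IQR = 443.50 + 353.25 = 796.75.
821 > 796.75 → outlier.
850 > 796.75 → outlier.
All remaining values lie within [-145.25, 796.75].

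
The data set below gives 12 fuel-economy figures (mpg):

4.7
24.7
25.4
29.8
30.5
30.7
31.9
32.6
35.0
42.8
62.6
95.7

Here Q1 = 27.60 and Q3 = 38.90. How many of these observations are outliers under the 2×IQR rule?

3

IQR = 11.30; fences at 27.60 − 22.60 = 5.00 and 38.90 + 22.60 = 61.50.
Outside the cutoffs: 4.7, 62.6, 95.7.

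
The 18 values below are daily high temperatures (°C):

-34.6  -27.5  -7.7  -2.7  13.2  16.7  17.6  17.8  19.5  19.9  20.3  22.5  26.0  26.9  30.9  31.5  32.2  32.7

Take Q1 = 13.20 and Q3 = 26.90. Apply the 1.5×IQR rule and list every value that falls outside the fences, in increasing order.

IQR = Q3 − Q1 = 26.90 − 13.20 = 13.70.
Lower fence = Q1 − 1.5·IQR = 13.20 − 20.55 = -7.35.
Upper fence = Q3 + 1.5·IQR = 26.90 + 20.55 = 47.45.
-34.6 < -7.35 → outlier.
-27.5 < -7.35 → outlier.
-7.7 < -7.35 → outlier.
All remaining values lie within [-7.35, 47.45].

-34.6, -27.5, -7.7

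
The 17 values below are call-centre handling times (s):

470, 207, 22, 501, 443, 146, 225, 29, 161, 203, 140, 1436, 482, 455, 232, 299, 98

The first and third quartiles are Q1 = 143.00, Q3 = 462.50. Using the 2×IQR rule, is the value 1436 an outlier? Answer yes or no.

yes

IQR = Q3 − Q1 = 462.50 − 143.00 = 319.50.
Lower fence = Q1 − 2·IQR = 143.00 − 639.00 = -496.00.
Upper fence = Q3 + 2·IQR = 462.50 + 639.00 = 1101.50.
1436 lies above the upper fence.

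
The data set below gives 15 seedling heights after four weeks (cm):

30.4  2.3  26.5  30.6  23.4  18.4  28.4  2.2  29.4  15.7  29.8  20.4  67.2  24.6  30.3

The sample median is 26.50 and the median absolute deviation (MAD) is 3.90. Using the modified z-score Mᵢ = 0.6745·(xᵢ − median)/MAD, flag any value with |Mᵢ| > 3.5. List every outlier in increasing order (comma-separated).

2.2, 2.3, 67.2

|Mᵢ| > 3.5 ⇔ |xᵢ − 26.50| > 3.5·3.90/0.6745 = 20.24.
So outliers lie outside [6.26, 46.74].
2.2: M = -4.20 → outlier.
2.3: M = -4.19 → outlier.
67.2: M = 7.04 → outlier.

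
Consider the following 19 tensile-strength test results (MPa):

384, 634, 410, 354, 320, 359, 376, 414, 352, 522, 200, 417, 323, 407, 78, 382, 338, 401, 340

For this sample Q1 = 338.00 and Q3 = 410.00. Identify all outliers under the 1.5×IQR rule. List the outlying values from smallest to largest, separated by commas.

78, 200, 522, 634

IQR = Q3 − Q1 = 410.00 − 338.00 = 72.00.
Lower fence = Q1 − 1.5·IQR = 338.00 − 108.00 = 230.00.
Upper fence = Q3 + 1.5·IQR = 410.00 + 108.00 = 518.00.
78 < 230.00 → outlier.
200 < 230.00 → outlier.
522 > 518.00 → outlier.
634 > 518.00 → outlier.
All remaining values lie within [230.00, 518.00].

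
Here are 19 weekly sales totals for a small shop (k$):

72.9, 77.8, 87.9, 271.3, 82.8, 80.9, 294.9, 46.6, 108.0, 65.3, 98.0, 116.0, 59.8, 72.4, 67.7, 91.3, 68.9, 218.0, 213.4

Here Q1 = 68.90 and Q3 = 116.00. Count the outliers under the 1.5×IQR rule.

IQR = 47.10; fences at 68.90 − 70.65 = -1.75 and 116.00 + 70.65 = 186.65.
Outside the cutoffs: 213.4, 218.0, 271.3, 294.9.

4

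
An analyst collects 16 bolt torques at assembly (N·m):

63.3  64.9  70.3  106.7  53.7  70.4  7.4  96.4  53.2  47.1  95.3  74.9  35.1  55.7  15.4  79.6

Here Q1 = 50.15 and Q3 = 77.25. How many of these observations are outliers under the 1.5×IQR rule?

IQR = 27.10; fences at 50.15 − 40.65 = 9.50 and 77.25 + 40.65 = 117.90.
Outside the cutoffs: 7.4.

1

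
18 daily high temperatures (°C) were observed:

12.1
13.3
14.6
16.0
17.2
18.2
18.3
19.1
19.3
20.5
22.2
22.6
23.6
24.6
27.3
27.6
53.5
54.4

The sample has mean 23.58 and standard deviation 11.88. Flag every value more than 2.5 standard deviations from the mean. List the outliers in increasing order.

Cutoffs at x̄ ± 2.5s: 23.58 ± 2.5·11.88 = [-6.12, 53.28].
53.5: z = 2.52, |z| > 2.5 → outlier.
54.4: z = 2.59, |z| > 2.5 → outlier.
Every other value lies within [-6.12, 53.28].

53.5, 54.4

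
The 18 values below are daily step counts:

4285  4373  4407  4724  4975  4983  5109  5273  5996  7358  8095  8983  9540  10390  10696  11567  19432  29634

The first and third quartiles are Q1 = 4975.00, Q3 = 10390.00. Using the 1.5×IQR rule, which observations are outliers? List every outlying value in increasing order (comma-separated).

19432, 29634

IQR = Q3 − Q1 = 10390.00 − 4975.00 = 5415.00.
Lower fence = Q1 − 1.5·IQR = 4975.00 − 8122.50 = -3147.50.
Upper fence = Q3 + 1.5·IQR = 10390.00 + 8122.50 = 18512.50.
19432 > 18512.50 → outlier.
29634 > 18512.50 → outlier.
All remaining values lie within [-3147.50, 18512.50].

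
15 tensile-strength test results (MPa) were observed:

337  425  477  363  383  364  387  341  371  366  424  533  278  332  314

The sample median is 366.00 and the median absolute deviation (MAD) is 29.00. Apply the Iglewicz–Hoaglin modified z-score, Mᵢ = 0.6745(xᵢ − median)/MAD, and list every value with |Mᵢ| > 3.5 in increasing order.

|Mᵢ| > 3.5 ⇔ |xᵢ − 366.00| > 3.5·29.00/0.6745 = 150.48.
So outliers lie outside [215.52, 516.48].
533: M = 3.88 → outlier.

533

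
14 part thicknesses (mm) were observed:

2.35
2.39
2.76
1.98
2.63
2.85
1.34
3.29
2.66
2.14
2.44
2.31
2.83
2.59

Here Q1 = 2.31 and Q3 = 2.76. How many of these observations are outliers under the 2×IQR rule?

1

IQR = 0.45; fences at 2.31 − 0.90 = 1.41 and 2.76 + 0.90 = 3.66.
Outside the cutoffs: 1.34.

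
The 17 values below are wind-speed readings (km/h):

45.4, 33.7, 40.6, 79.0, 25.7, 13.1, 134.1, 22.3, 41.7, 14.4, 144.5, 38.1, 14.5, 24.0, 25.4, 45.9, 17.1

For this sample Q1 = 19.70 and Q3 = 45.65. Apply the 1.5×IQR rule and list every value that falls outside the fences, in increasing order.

134.1, 144.5

IQR = Q3 − Q1 = 45.65 − 19.70 = 25.95.
Lower fence = Q1 − 1.5·IQR = 19.70 − 38.925 = -19.225.
Upper fence = Q3 + 1.5·IQR = 45.65 + 38.925 = 84.575.
134.1 > 84.575 → outlier.
144.5 > 84.575 → outlier.
All remaining values lie within [-19.225, 84.575].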